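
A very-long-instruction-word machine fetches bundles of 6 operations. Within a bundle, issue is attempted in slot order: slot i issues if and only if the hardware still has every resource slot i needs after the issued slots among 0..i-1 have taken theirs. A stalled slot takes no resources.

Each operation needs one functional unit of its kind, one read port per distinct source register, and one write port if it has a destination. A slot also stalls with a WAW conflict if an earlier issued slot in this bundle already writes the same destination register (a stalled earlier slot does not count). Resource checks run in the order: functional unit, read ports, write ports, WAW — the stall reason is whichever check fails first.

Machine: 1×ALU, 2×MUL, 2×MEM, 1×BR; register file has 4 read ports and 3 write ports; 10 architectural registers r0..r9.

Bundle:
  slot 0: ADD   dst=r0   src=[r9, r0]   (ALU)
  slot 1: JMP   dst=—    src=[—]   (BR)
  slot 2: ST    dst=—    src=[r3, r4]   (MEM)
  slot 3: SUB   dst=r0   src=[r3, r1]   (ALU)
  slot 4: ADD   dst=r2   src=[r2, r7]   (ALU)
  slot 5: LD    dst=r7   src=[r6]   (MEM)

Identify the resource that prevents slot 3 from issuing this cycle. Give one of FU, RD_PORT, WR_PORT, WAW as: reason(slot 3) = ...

reason(slot 3) = FU

[0] ALU needs rd=2 wr=1: ok; after: ALU=0 MUL=2 MEM=2 BR=1, R=2, W=2
[1] BR needs rd=0 wr=0: ok; after: ALU=0 MUL=2 MEM=2 BR=0, R=2, W=2
[2] MEM needs rd=2 wr=0: ok; after: ALU=0 MUL=2 MEM=1 BR=0, R=0, W=2
[3] ALU needs rd=2 wr=1: FU; after: ALU=0 MUL=2 MEM=1 BR=0, R=0, W=2
[4] ALU needs rd=2 wr=1: FU; after: ALU=0 MUL=2 MEM=1 BR=0, R=0, W=2
[5] MEM needs rd=1 wr=1: RD_PORT; after: ALU=0 MUL=2 MEM=1 BR=0, R=0, W=2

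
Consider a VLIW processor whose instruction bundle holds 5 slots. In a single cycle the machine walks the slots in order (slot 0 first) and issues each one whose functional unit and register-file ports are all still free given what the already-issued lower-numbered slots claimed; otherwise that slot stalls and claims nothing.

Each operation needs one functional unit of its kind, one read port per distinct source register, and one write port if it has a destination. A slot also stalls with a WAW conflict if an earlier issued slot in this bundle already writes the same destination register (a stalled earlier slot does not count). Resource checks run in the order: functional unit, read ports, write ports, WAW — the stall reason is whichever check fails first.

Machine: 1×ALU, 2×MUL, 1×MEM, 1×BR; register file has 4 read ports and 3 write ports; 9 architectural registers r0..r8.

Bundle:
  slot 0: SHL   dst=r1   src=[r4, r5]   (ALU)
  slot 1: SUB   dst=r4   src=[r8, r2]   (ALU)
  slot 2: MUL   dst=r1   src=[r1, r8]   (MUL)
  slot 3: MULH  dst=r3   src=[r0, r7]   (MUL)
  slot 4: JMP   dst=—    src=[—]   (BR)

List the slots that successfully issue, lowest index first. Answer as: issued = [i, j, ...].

issued = [0, 3, 4]

slot 0 (ALU): ISSUE — free A0,Mu2,Ld1,B1 rp2 wp2
slot 1 (ALU): stall FU — free A0,Mu2,Ld1,B1 rp2 wp2
slot 2 (MUL): stall WAW — free A0,Mu2,Ld1,B1 rp2 wp2
slot 3 (MUL): ISSUE — free A0,Mu1,Ld1,B1 rp0 wp1
slot 4 (BR): ISSUE — free A0,Mu1,Ld1,B0 rp0 wp1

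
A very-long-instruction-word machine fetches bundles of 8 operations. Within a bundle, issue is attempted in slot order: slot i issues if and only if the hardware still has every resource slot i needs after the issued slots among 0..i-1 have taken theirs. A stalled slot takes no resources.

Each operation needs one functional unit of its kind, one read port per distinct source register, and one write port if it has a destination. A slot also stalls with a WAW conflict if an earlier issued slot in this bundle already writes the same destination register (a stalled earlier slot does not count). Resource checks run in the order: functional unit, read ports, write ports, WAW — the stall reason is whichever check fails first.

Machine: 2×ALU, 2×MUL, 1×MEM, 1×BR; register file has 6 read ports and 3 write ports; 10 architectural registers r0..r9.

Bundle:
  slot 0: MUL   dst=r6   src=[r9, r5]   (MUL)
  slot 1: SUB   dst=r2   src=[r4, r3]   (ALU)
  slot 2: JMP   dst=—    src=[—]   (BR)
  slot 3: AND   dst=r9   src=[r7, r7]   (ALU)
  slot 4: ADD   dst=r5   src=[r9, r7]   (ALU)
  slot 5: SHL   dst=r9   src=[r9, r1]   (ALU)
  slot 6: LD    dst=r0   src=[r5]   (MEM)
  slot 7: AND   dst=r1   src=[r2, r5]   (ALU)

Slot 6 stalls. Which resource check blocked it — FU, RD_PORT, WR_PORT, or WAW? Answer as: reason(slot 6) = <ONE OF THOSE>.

reason(slot 6) = WR_PORT

#0 MUL src=r9,r5 dispatched  <A:2 Mu:1 Ld:1 B:1 rd:4 wr:2>
#1 ALU src=r4,r3 dispatched  <A:1 Mu:1 Ld:1 B:1 rd:2 wr:1>
#2 BR src=- dispatched  <A:1 Mu:1 Ld:1 B:0 rd:2 wr:1>
#3 ALU src=r7,r7 dispatched  <A:0 Mu:1 Ld:1 B:0 rd:1 wr:0>
#4 ALU src=r9,r7 held:FU  <A:0 Mu:1 Ld:1 B:0 rd:1 wr:0>
#5 ALU src=r9,r1 held:FU  <A:0 Mu:1 Ld:1 B:0 rd:1 wr:0>
#6 MEM src=r5 held:WR_PORT  <A:0 Mu:1 Ld:1 B:0 rd:1 wr:0>
#7 ALU src=r2,r5 held:FU  <A:0 Mu:1 Ld:1 B:0 rd:1 wr:0>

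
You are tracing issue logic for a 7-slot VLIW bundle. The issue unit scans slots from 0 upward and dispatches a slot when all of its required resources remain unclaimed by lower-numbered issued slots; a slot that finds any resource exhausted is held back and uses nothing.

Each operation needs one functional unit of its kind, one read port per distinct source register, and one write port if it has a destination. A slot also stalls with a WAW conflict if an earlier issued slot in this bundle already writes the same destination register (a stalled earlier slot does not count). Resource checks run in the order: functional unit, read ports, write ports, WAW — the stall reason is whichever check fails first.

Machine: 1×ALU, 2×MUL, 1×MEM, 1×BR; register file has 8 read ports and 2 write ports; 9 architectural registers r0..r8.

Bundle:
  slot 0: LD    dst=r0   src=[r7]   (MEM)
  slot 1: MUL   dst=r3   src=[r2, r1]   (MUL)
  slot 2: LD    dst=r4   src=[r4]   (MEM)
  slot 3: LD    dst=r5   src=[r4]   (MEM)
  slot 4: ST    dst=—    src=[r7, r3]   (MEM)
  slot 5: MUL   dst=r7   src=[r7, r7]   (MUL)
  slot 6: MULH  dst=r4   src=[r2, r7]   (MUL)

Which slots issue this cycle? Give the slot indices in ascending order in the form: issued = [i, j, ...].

(0) want 1×MEM +1rd +1wr — yes → AL1|MU2|ME0|BR1|rd7|wr1
(1) want 1×MUL +2rd +1wr — yes → AL1|MU1|ME0|BR1|rd5|wr0
(2) want 1×MEM +1rd +1wr — FU → AL1|MU1|ME0|BR1|rd5|wr0
(3) want 1×MEM +1rd +1wr — FU → AL1|MU1|ME0|BR1|rd5|wr0
(4) want 1×MEM +2rd +0wr — FU → AL1|MU1|ME0|BR1|rd5|wr0
(5) want 1×MUL +1rd +1wr — WR_PORT → AL1|MU1|ME0|BR1|rd5|wr0
(6) want 1×MUL +2rd +1wr — WR_PORT → AL1|MU1|ME0|BR1|rd5|wr0

issued = [0, 1]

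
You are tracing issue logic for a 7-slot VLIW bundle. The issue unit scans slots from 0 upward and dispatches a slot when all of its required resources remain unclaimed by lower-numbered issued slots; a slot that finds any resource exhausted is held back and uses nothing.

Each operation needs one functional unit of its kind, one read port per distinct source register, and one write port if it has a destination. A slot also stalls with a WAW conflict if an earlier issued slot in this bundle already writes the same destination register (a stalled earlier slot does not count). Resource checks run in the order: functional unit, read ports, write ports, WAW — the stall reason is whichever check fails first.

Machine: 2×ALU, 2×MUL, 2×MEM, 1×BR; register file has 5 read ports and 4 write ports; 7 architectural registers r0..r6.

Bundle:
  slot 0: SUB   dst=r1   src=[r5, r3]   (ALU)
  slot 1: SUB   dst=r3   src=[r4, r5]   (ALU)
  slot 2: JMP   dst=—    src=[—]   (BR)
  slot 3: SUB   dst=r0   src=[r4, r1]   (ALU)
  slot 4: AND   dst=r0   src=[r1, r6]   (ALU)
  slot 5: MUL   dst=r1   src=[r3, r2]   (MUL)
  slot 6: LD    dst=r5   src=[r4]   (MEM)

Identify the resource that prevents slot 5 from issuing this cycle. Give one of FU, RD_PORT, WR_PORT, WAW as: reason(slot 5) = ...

[0] ALU needs rd=2 wr=1: ok; after: ALU=1 MUL=2 MEM=2 BR=1, R=3, W=3
[1] ALU needs rd=2 wr=1: ok; after: ALU=0 MUL=2 MEM=2 BR=1, R=1, W=2
[2] BR needs rd=0 wr=0: ok; after: ALU=0 MUL=2 MEM=2 BR=0, R=1, W=2
[3] ALU needs rd=2 wr=1: FU; after: ALU=0 MUL=2 MEM=2 BR=0, R=1, W=2
[4] ALU needs rd=2 wr=1: FU; after: ALU=0 MUL=2 MEM=2 BR=0, R=1, W=2
[5] MUL needs rd=2 wr=1: RD_PORT; after: ALU=0 MUL=2 MEM=2 BR=0, R=1, W=2
[6] MEM needs rd=1 wr=1: ok; after: ALU=0 MUL=2 MEM=1 BR=0, R=0, W=1

reason(slot 5) = RD_PORT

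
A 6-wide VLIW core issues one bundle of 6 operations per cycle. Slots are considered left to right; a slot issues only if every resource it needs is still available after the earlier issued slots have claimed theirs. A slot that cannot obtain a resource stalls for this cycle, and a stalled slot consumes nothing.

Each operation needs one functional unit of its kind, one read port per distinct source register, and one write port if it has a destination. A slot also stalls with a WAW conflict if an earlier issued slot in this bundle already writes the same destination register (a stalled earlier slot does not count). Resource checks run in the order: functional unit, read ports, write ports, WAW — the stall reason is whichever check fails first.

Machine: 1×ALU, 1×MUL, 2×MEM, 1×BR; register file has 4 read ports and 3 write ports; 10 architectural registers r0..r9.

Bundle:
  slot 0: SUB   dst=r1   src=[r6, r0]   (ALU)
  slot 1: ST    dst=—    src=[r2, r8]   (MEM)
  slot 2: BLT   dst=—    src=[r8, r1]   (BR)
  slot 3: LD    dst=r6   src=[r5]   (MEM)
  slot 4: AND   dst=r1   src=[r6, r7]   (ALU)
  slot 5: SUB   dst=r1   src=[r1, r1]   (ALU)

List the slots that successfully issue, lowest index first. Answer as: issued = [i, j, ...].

issued = [0, 1]

[0] ALU needs rd=2 wr=1: ok; after: ALU=0 MUL=1 MEM=2 BR=1, R=2, W=2
[1] MEM needs rd=2 wr=0: ok; after: ALU=0 MUL=1 MEM=1 BR=1, R=0, W=2
[2] BR needs rd=2 wr=0: RD_PORT; after: ALU=0 MUL=1 MEM=1 BR=1, R=0, W=2
[3] MEM needs rd=1 wr=1: RD_PORT; after: ALU=0 MUL=1 MEM=1 BR=1, R=0, W=2
[4] ALU needs rd=2 wr=1: FU; after: ALU=0 MUL=1 MEM=1 BR=1, R=0, W=2
[5] ALU needs rd=1 wr=1: FU; after: ALU=0 MUL=1 MEM=1 BR=1, R=0, W=2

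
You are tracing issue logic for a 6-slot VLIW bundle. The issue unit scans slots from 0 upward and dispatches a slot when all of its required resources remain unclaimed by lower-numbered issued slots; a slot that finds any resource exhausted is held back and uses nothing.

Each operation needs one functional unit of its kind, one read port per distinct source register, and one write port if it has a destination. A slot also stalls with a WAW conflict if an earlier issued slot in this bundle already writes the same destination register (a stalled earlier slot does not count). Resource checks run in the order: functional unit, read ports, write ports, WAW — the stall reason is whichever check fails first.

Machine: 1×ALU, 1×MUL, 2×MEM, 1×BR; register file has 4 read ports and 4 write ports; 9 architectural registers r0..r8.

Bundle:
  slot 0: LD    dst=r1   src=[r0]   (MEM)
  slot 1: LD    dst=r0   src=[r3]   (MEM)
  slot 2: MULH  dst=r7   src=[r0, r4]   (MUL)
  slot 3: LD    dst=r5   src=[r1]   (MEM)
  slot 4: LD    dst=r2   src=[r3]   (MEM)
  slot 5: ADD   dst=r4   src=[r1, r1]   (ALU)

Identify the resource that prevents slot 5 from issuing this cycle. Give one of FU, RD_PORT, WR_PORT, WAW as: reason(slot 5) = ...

[0] MEM needs rd=1 wr=1: ok; after: ALU=1 MUL=1 MEM=1 BR=1, R=3, W=3
[1] MEM needs rd=1 wr=1: ok; after: ALU=1 MUL=1 MEM=0 BR=1, R=2, W=2
[2] MUL needs rd=2 wr=1: ok; after: ALU=1 MUL=0 MEM=0 BR=1, R=0, W=1
[3] MEM needs rd=1 wr=1: FU; after: ALU=1 MUL=0 MEM=0 BR=1, R=0, W=1
[4] MEM needs rd=1 wr=1: FU; after: ALU=1 MUL=0 MEM=0 BR=1, R=0, W=1
[5] ALU needs rd=1 wr=1: RD_PORT; after: ALU=1 MUL=0 MEM=0 BR=1, R=0, W=1

reason(slot 5) = RD_PORT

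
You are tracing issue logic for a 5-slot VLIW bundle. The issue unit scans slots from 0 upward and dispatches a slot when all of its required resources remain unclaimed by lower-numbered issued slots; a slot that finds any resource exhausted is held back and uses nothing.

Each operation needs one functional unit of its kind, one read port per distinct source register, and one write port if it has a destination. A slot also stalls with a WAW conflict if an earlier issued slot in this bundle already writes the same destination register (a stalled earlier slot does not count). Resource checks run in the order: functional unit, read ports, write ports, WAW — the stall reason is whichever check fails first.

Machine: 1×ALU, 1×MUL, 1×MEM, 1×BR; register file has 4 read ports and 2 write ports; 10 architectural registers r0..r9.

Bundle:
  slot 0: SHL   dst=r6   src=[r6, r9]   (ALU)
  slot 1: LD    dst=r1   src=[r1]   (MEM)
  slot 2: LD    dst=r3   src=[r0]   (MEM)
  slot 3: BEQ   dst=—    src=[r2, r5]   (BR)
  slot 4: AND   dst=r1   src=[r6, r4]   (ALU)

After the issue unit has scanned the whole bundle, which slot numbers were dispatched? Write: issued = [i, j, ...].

issued = [0, 1]

slot 0 (ALU): ISSUE — free A0,Mu1,Ld1,B1 rp2 wp1
slot 1 (MEM): ISSUE — free A0,Mu1,Ld0,B1 rp1 wp0
slot 2 (MEM): stall FU — free A0,Mu1,Ld0,B1 rp1 wp0
slot 3 (BR): stall RD_PORT — free A0,Mu1,Ld0,B1 rp1 wp0
slot 4 (ALU): stall FU — free A0,Mu1,Ld0,B1 rp1 wp0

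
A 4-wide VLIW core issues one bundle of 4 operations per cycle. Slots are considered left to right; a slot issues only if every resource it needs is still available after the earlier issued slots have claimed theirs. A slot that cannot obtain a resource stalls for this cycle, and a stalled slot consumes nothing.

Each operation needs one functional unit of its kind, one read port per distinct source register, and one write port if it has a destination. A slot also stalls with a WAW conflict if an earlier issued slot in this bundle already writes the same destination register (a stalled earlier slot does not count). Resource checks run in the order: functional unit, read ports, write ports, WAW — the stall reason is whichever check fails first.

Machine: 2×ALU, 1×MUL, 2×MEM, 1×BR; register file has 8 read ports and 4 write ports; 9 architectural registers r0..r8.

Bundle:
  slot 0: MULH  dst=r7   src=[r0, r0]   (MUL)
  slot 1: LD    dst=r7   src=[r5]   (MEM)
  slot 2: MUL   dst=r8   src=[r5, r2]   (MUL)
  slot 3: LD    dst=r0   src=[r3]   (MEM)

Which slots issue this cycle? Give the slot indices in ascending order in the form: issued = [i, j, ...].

issued = [0, 3]

  0. MUL→r7 ⇒ go  {2A/0Mu/2Ld/1B | 7r 3w}
  1. MEM→r7 ⇒ no(WAW)  {2A/0Mu/2Ld/1B | 7r 3w}
  2. MUL→r8 ⇒ no(FU)  {2A/0Mu/2Ld/1B | 7r 3w}
  3. MEM→r0 ⇒ go  {2A/0Mu/1Ld/1B | 6r 2w}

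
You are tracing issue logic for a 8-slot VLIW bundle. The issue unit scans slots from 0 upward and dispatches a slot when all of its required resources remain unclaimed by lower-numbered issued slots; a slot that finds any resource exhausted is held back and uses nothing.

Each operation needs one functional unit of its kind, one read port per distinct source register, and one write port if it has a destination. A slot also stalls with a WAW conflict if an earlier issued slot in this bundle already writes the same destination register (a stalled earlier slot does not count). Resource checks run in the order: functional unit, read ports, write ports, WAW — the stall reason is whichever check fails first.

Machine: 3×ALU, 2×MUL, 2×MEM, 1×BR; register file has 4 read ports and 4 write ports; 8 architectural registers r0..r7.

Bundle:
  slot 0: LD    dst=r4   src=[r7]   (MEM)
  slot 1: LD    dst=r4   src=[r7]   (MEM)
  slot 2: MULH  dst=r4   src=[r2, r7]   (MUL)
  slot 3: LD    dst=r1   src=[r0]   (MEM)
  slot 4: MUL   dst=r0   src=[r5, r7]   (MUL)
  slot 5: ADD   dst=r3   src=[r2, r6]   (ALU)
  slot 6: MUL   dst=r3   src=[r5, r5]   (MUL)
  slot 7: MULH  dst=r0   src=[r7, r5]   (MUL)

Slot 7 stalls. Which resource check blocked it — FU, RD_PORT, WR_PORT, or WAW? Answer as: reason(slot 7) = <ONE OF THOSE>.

  0. MEM→r4 ⇒ go  {3A/2Mu/1Ld/1B | 3r 3w}
  1. MEM→r4 ⇒ no(WAW)  {3A/2Mu/1Ld/1B | 3r 3w}
  2. MUL→r4 ⇒ no(WAW)  {3A/2Mu/1Ld/1B | 3r 3w}
  3. MEM→r1 ⇒ go  {3A/2Mu/0Ld/1B | 2r 2w}
  4. MUL→r0 ⇒ go  {3A/1Mu/0Ld/1B | 0r 1w}
  5. ALU→r3 ⇒ no(RD_PORT)  {3A/1Mu/0Ld/1B | 0r 1w}
  6. MUL→r3 ⇒ no(RD_PORT)  {3A/1Mu/0Ld/1B | 0r 1w}
  7. MUL→r0 ⇒ no(RD_PORT)  {3A/1Mu/0Ld/1B | 0r 1w}

reason(slot 7) = RD_PORT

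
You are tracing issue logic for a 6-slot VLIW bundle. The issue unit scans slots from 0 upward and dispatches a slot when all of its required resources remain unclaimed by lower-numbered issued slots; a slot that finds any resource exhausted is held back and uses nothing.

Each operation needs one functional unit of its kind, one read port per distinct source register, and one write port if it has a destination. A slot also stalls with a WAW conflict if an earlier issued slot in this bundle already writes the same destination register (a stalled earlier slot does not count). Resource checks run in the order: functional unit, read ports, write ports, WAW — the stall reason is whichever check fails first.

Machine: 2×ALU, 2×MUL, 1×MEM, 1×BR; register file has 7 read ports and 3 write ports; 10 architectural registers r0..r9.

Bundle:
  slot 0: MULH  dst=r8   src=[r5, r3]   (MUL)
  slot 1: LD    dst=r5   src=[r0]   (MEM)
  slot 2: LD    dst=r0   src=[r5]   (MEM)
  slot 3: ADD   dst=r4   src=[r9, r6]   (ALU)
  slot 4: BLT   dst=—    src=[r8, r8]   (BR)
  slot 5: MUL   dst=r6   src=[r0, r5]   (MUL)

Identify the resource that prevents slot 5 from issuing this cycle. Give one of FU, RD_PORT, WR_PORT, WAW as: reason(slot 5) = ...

reason(slot 5) = RD_PORT

[0] MUL needs rd=2 wr=1: ok; after: ALU=2 MUL=1 MEM=1 BR=1, R=5, W=2
[1] MEM needs rd=1 wr=1: ok; after: ALU=2 MUL=1 MEM=0 BR=1, R=4, W=1
[2] MEM needs rd=1 wr=1: FU; after: ALU=2 MUL=1 MEM=0 BR=1, R=4, W=1
[3] ALU needs rd=2 wr=1: ok; after: ALU=1 MUL=1 MEM=0 BR=1, R=2, W=0
[4] BR needs rd=1 wr=0: ok; after: ALU=1 MUL=1 MEM=0 BR=0, R=1, W=0
[5] MUL needs rd=2 wr=1: RD_PORT; after: ALU=1 MUL=1 MEM=0 BR=0, R=1, W=0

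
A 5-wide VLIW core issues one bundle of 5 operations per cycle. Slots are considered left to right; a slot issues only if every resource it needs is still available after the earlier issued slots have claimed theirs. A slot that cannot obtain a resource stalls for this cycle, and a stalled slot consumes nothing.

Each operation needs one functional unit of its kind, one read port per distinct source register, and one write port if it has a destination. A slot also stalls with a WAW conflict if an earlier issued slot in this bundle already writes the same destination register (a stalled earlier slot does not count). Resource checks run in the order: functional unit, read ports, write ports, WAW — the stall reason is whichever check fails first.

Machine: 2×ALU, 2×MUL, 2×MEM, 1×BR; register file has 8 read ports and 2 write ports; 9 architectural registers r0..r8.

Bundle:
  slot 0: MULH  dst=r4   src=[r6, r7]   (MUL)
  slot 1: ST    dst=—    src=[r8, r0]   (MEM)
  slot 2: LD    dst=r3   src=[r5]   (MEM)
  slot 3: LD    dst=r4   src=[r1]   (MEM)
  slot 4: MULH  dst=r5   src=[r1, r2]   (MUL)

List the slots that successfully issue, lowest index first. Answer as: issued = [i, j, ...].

issued = [0, 1, 2]

[0] MUL needs rd=2 wr=1: ok; after: ALU=2 MUL=1 MEM=2 BR=1, R=6, W=1
[1] MEM needs rd=2 wr=0: ok; after: ALU=2 MUL=1 MEM=1 BR=1, R=4, W=1
[2] MEM needs rd=1 wr=1: ok; after: ALU=2 MUL=1 MEM=0 BR=1, R=3, W=0
[3] MEM needs rd=1 wr=1: FU; after: ALU=2 MUL=1 MEM=0 BR=1, R=3, W=0
[4] MUL needs rd=2 wr=1: WR_PORT; after: ALU=2 MUL=1 MEM=0 BR=1, R=3, W=0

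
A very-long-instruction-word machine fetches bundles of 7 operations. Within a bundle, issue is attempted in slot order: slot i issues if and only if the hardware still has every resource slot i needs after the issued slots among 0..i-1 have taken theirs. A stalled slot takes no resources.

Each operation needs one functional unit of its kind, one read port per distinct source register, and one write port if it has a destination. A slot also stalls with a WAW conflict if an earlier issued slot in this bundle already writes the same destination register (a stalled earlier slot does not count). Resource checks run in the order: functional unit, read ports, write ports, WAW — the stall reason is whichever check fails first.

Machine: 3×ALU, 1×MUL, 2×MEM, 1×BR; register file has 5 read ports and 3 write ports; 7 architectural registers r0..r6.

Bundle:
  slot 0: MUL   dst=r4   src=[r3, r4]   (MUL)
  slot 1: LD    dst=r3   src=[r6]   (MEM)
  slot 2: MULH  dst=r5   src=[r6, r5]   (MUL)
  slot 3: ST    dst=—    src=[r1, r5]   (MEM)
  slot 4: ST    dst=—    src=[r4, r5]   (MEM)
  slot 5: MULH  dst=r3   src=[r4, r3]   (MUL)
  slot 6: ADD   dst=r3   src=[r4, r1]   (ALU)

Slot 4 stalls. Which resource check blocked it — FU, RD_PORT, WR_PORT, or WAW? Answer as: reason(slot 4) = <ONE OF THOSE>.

#0 MUL src=r3,r4 dispatched  <A:3 Mu:0 Ld:2 B:1 rd:3 wr:2>
#1 MEM src=r6 dispatched  <A:3 Mu:0 Ld:1 B:1 rd:2 wr:1>
#2 MUL src=r6,r5 held:FU  <A:3 Mu:0 Ld:1 B:1 rd:2 wr:1>
#3 MEM src=r1,r5 dispatched  <A:3 Mu:0 Ld:0 B:1 rd:0 wr:1>
#4 MEM src=r4,r5 held:FU  <A:3 Mu:0 Ld:0 B:1 rd:0 wr:1>
#5 MUL src=r4,r3 held:FU  <A:3 Mu:0 Ld:0 B:1 rd:0 wr:1>
#6 ALU src=r4,r1 held:RD_PORT  <A:3 Mu:0 Ld:0 B:1 rd:0 wr:1>

reason(slot 4) = FU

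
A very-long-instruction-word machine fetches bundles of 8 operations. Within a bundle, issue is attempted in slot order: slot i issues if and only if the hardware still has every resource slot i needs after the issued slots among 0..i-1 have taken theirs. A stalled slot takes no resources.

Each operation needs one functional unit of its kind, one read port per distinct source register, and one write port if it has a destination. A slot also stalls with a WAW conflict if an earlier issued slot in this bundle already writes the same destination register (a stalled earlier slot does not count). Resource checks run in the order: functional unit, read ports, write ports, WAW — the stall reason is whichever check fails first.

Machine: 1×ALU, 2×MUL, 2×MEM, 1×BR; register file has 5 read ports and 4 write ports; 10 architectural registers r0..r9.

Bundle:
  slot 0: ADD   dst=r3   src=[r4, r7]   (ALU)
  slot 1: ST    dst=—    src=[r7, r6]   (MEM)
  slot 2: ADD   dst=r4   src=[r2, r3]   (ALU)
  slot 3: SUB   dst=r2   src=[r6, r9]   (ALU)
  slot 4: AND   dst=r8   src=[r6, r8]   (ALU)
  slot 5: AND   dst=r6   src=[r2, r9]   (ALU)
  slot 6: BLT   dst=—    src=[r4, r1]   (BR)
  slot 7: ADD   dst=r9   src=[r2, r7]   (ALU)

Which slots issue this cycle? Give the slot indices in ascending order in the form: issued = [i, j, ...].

#0 ALU src=r4,r7 dispatched  <A:0 Mu:2 Ld:2 B:1 rd:3 wr:3>
#1 MEM src=r7,r6 dispatched  <A:0 Mu:2 Ld:1 B:1 rd:1 wr:3>
#2 ALU src=r2,r3 held:FU  <A:0 Mu:2 Ld:1 B:1 rd:1 wr:3>
#3 ALU src=r6,r9 held:FU  <A:0 Mu:2 Ld:1 B:1 rd:1 wr:3>
#4 ALU src=r6,r8 held:FU  <A:0 Mu:2 Ld:1 B:1 rd:1 wr:3>
#5 ALU src=r2,r9 held:FU  <A:0 Mu:2 Ld:1 B:1 rd:1 wr:3>
#6 BR src=r4,r1 held:RD_PORT  <A:0 Mu:2 Ld:1 B:1 rd:1 wr:3>
#7 ALU src=r2,r7 held:FU  <A:0 Mu:2 Ld:1 B:1 rd:1 wr:3>

issued = [0, 1]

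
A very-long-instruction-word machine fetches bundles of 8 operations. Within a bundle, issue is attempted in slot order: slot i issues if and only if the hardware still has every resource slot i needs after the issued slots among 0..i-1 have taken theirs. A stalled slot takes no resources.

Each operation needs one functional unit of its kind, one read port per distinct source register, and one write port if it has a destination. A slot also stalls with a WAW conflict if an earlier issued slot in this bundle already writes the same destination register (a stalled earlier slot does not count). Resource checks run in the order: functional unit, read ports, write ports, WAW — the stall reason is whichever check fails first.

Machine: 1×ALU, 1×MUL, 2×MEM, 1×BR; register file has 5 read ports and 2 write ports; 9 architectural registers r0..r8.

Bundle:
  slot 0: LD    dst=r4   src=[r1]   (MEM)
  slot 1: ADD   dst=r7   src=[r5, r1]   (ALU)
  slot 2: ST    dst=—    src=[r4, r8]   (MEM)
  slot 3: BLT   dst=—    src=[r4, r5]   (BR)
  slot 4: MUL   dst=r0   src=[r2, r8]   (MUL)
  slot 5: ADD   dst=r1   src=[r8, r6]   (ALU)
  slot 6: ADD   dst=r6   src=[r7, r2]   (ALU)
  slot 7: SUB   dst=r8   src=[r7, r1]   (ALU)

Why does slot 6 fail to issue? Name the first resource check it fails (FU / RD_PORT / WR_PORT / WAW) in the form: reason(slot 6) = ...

  0. MEM→r4 ⇒ go  {1A/1Mu/1Ld/1B | 4r 1w}
  1. ALU→r7 ⇒ go  {0A/1Mu/1Ld/1B | 2r 0w}
  2. MEM ⇒ go  {0A/1Mu/0Ld/1B | 0r 0w}
  3. BR ⇒ no(RD_PORT)  {0A/1Mu/0Ld/1B | 0r 0w}
  4. MUL→r0 ⇒ no(RD_PORT)  {0A/1Mu/0Ld/1B | 0r 0w}
  5. ALU→r1 ⇒ no(FU)  {0A/1Mu/0Ld/1B | 0r 0w}
  6. ALU→r6 ⇒ no(FU)  {0A/1Mu/0Ld/1B | 0r 0w}
  7. ALU→r8 ⇒ no(FU)  {0A/1Mu/0Ld/1B | 0r 0w}

reason(slot 6) = FU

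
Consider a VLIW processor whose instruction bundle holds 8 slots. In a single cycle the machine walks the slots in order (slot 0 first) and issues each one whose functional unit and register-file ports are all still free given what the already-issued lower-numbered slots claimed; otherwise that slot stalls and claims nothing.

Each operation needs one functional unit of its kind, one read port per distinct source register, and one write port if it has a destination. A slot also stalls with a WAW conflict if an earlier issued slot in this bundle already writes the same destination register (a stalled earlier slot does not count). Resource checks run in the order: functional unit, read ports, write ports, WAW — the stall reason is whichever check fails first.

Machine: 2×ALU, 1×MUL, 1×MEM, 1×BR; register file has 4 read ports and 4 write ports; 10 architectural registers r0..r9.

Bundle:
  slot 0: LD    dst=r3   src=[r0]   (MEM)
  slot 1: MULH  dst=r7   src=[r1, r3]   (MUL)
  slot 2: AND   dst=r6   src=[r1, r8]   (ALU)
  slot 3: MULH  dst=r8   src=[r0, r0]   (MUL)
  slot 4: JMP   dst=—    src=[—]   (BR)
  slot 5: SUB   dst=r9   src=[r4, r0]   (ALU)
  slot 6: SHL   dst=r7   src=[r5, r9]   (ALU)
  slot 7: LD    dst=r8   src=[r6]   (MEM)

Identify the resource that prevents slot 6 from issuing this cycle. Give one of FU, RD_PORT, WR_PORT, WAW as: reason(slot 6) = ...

reason(slot 6) = RD_PORT

[0] MEM needs rd=1 wr=1: ok; after: ALU=2 MUL=1 MEM=0 BR=1, R=3, W=3
[1] MUL needs rd=2 wr=1: ok; after: ALU=2 MUL=0 MEM=0 BR=1, R=1, W=2
[2] ALU needs rd=2 wr=1: RD_PORT; after: ALU=2 MUL=0 MEM=0 BR=1, R=1, W=2
[3] MUL needs rd=1 wr=1: FU; after: ALU=2 MUL=0 MEM=0 BR=1, R=1, W=2
[4] BR needs rd=0 wr=0: ok; after: ALU=2 MUL=0 MEM=0 BR=0, R=1, W=2
[5] ALU needs rd=2 wr=1: RD_PORT; after: ALU=2 MUL=0 MEM=0 BR=0, R=1, W=2
[6] ALU needs rd=2 wr=1: RD_PORT; after: ALU=2 MUL=0 MEM=0 BR=0, R=1, W=2
[7] MEM needs rd=1 wr=1: FU; after: ALU=2 MUL=0 MEM=0 BR=0, R=1, W=2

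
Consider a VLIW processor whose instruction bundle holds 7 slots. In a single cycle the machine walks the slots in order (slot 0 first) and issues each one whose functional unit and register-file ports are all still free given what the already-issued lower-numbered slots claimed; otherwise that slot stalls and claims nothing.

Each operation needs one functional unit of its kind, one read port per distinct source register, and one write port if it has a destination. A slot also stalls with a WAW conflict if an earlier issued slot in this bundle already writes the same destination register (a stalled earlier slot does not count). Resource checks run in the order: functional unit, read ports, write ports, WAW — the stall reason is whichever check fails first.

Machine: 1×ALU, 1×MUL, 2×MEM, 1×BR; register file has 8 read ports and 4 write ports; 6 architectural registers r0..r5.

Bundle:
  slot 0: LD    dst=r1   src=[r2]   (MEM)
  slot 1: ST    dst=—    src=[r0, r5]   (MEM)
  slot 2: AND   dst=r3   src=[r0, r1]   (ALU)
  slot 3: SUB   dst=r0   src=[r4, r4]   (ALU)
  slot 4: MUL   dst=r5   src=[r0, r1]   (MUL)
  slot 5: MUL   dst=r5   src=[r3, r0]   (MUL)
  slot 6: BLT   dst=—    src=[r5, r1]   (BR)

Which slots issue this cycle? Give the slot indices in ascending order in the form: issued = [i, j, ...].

issued = [0, 1, 2, 4]

slot 0 (MEM): ISSUE — free A1,Mu1,Ld1,B1 rp7 wp3
slot 1 (MEM): ISSUE — free A1,Mu1,Ld0,B1 rp5 wp3
slot 2 (ALU): ISSUE — free A0,Mu1,Ld0,B1 rp3 wp2
slot 3 (ALU): stall FU — free A0,Mu1,Ld0,B1 rp3 wp2
slot 4 (MUL): ISSUE — free A0,Mu0,Ld0,B1 rp1 wp1
slot 5 (MUL): stall FU — free A0,Mu0,Ld0,B1 rp1 wp1
slot 6 (BR): stall RD_PORT — free A0,Mu0,Ld0,B1 rp1 wp1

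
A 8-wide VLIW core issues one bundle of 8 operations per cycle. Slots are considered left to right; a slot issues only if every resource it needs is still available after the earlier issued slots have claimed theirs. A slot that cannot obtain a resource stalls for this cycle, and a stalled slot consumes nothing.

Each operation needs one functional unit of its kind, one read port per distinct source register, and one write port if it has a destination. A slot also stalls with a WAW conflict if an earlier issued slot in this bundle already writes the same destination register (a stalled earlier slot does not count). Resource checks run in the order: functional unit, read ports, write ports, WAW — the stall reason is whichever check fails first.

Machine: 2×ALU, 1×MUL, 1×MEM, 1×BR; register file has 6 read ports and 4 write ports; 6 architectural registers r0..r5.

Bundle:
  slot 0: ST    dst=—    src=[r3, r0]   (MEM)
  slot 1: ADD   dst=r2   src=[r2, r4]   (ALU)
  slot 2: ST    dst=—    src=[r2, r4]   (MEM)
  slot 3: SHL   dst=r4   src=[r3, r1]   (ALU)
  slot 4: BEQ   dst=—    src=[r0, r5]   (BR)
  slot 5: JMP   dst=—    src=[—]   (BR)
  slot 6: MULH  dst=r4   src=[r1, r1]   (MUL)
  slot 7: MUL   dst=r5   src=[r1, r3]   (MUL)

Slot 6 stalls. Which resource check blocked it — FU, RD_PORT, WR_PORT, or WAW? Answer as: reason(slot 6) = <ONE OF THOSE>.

reason(slot 6) = RD_PORT

  0. MEM ⇒ go  {2A/1Mu/0Ld/1B | 4r 4w}
  1. ALU→r2 ⇒ go  {1A/1Mu/0Ld/1B | 2r 3w}
  2. MEM ⇒ no(FU)  {1A/1Mu/0Ld/1B | 2r 3w}
  3. ALU→r4 ⇒ go  {0A/1Mu/0Ld/1B | 0r 2w}
  4. BR ⇒ no(RD_PORT)  {0A/1Mu/0Ld/1B | 0r 2w}
  5. BR ⇒ go  {0A/1Mu/0Ld/0B | 0r 2w}
  6. MUL→r4 ⇒ no(RD_PORT)  {0A/1Mu/0Ld/0B | 0r 2w}
  7. MUL→r5 ⇒ no(RD_PORT)  {0A/1Mu/0Ld/0B | 0r 2w}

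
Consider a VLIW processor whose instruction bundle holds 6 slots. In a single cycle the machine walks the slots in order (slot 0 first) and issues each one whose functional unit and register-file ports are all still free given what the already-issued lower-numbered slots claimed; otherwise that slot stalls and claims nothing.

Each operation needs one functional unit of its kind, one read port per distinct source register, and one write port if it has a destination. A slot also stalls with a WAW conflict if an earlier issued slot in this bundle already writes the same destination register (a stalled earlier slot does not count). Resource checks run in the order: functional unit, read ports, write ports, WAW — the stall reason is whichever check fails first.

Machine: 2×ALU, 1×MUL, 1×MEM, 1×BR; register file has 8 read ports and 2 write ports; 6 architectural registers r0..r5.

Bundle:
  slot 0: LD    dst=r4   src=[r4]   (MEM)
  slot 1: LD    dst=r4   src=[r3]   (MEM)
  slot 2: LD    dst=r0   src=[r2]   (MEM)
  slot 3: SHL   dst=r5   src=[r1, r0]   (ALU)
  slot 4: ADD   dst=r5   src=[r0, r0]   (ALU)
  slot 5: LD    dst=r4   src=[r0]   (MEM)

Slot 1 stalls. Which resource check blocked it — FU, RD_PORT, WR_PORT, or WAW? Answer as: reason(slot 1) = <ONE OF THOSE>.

reason(slot 1) = FU

  0. MEM→r4 ⇒ go  {2A/1Mu/0Ld/1B | 7r 1w}
  1. MEM→r4 ⇒ no(FU)  {2A/1Mu/0Ld/1B | 7r 1w}
  2. MEM→r0 ⇒ no(FU)  {2A/1Mu/0Ld/1B | 7r 1w}
  3. ALU→r5 ⇒ go  {1A/1Mu/0Ld/1B | 5r 0w}
  4. ALU→r5 ⇒ no(WR_PORT)  {1A/1Mu/0Ld/1B | 5r 0w}
  5. MEM→r4 ⇒ no(FU)  {1A/1Mu/0Ld/1B | 5r 0w}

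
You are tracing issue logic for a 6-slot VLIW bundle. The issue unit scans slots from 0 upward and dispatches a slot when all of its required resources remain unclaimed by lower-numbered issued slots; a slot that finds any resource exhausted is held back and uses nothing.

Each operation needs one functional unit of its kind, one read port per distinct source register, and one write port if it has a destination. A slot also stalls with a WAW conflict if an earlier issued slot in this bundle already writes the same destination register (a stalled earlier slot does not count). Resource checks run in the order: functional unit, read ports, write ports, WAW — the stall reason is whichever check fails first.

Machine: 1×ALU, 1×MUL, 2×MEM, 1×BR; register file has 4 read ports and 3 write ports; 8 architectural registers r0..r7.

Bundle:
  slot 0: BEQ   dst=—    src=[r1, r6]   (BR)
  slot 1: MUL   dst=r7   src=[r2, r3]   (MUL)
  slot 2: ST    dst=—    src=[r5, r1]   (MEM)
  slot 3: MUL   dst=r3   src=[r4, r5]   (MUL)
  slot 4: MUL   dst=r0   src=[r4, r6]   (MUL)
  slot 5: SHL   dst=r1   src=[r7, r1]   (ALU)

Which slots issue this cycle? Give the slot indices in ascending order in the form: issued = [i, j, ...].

issued = [0, 1]

  0. BR ⇒ go  {1A/1Mu/2Ld/0B | 2r 3w}
  1. MUL→r7 ⇒ go  {1A/0Mu/2Ld/0B | 0r 2w}
  2. MEM ⇒ no(RD_PORT)  {1A/0Mu/2Ld/0B | 0r 2w}
  3. MUL→r3 ⇒ no(FU)  {1A/0Mu/2Ld/0B | 0r 2w}
  4. MUL→r0 ⇒ no(FU)  {1A/0Mu/2Ld/0B | 0r 2w}
  5. ALU→r1 ⇒ no(RD_PORT)  {1A/0Mu/2Ld/0B | 0r 2w}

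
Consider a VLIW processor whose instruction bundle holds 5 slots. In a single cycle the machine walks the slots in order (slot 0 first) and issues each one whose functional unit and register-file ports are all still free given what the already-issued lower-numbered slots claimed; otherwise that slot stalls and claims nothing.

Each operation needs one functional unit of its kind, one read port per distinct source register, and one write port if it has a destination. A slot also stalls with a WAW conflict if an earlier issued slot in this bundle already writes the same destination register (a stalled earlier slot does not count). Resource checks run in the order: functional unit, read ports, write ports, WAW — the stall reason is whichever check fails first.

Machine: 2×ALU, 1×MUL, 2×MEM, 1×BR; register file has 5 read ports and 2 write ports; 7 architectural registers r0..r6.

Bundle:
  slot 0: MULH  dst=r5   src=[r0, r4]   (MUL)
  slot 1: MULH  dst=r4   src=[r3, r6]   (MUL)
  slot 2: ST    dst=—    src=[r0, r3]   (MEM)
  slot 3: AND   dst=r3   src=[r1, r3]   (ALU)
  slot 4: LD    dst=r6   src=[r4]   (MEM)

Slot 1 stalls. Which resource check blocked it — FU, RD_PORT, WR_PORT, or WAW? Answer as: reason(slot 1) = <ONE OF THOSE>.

reason(slot 1) = FU

(0) want 1×MUL +2rd +1wr — yes → AL2|MU0|ME2|BR1|rd3|wr1
(1) want 1×MUL +2rd +1wr — FU → AL2|MU0|ME2|BR1|rd3|wr1
(2) want 1×MEM +2rd +0wr — yes → AL2|MU0|ME1|BR1|rd1|wr1
(3) want 1×ALU +2rd +1wr — RD_PORT → AL2|MU0|ME1|BR1|rd1|wr1
(4) want 1×MEM +1rd +1wr — yes → AL2|MU0|ME0|BR1|rd0|wr0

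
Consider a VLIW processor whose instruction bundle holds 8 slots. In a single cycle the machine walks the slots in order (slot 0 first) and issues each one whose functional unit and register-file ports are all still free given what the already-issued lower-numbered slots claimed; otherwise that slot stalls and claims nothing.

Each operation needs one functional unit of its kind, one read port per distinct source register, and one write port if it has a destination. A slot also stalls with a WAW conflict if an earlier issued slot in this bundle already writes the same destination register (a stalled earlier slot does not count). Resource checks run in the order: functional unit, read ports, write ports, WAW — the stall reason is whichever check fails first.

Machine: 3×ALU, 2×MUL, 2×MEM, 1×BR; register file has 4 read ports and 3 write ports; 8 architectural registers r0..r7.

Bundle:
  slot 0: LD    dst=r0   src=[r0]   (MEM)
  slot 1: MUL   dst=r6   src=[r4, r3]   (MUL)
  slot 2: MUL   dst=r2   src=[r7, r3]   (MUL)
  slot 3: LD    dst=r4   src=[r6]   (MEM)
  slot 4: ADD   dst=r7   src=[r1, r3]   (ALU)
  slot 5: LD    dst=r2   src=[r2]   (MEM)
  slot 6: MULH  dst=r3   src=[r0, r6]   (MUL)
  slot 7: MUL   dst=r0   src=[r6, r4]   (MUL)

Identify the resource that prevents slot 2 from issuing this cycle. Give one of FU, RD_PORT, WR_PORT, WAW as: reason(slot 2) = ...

reason(slot 2) = RD_PORT

slot 0 (MEM): ISSUE — free A3,Mu2,Ld1,B1 rp3 wp2
slot 1 (MUL): ISSUE — free A3,Mu1,Ld1,B1 rp1 wp1
slot 2 (MUL): stall RD_PORT — free A3,Mu1,Ld1,B1 rp1 wp1
slot 3 (MEM): ISSUE — free A3,Mu1,Ld0,B1 rp0 wp0
slot 4 (ALU): stall RD_PORT — free A3,Mu1,Ld0,B1 rp0 wp0
slot 5 (MEM): stall FU — free A3,Mu1,Ld0,B1 rp0 wp0
slot 6 (MUL): stall RD_PORT — free A3,Mu1,Ld0,B1 rp0 wp0
slot 7 (MUL): stall RD_PORT — free A3,Mu1,Ld0,B1 rp0 wp0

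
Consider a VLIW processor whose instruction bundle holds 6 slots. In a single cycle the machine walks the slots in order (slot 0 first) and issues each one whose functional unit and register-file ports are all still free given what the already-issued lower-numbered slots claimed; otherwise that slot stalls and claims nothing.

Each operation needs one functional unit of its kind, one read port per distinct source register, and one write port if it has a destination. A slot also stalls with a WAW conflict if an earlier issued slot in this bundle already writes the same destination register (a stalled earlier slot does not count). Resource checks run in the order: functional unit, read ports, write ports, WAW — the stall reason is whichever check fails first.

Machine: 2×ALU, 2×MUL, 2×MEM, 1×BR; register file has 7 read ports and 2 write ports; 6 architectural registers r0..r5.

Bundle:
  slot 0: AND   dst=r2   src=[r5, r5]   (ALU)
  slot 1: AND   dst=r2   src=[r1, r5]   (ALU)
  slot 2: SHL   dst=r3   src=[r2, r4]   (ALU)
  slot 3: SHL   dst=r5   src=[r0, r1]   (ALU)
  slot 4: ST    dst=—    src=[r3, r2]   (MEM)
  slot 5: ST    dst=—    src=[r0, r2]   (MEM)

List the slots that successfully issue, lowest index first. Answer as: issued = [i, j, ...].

  0. ALU→r2 ⇒ go  {1A/2Mu/2Ld/1B | 6r 1w}
  1. ALU→r2 ⇒ no(WAW)  {1A/2Mu/2Ld/1B | 6r 1w}
  2. ALU→r3 ⇒ go  {0A/2Mu/2Ld/1B | 4r 0w}
  3. ALU→r5 ⇒ no(FU)  {0A/2Mu/2Ld/1B | 4r 0w}
  4. MEM ⇒ go  {0A/2Mu/1Ld/1B | 2r 0w}
  5. MEM ⇒ go  {0A/2Mu/0Ld/1B | 0r 0w}

issued = [0, 2, 4, 5]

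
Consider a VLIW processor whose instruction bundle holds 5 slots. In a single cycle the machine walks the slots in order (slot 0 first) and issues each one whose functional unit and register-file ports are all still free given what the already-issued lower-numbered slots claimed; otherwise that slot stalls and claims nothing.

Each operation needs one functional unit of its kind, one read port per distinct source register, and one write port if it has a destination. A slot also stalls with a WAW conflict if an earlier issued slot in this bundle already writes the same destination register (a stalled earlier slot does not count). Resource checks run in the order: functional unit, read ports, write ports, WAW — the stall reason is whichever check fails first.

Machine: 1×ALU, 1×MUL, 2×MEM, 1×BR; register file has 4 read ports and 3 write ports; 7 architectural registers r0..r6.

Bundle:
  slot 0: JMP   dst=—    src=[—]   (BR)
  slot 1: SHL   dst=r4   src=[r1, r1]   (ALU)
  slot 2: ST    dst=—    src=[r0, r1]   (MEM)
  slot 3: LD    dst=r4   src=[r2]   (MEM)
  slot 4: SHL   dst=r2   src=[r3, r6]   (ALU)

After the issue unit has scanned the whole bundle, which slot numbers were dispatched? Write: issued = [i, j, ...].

issued = [0, 1, 2]

(0) want 1×BR +0rd +0wr — yes → AL1|MU1|ME2|BR0|rd4|wr3
(1) want 1×ALU +1rd +1wr — yes → AL0|MU1|ME2|BR0|rd3|wr2
(2) want 1×MEM +2rd +0wr — yes → AL0|MU1|ME1|BR0|rd1|wr2
(3) want 1×MEM +1rd +1wr — WAW → AL0|MU1|ME1|BR0|rd1|wr2
(4) want 1×ALU +2rd +1wr — FU → AL0|MU1|ME1|BR0|rd1|wr2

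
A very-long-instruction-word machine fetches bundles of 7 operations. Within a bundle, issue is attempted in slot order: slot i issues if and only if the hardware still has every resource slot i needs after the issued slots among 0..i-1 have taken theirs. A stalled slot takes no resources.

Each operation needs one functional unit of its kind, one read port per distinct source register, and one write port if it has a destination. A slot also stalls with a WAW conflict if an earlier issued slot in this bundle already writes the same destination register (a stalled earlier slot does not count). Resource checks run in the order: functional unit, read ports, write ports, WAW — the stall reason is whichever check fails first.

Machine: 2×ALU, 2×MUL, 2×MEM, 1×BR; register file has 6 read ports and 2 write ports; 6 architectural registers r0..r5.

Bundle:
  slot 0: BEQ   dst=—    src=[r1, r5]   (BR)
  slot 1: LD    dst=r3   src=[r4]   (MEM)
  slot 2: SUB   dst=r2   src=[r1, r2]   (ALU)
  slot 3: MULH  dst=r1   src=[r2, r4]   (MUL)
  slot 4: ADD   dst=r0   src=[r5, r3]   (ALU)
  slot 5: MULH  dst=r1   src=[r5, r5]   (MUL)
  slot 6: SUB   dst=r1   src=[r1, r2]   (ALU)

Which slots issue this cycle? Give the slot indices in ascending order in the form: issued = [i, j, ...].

issued = [0, 1, 2]

slot 0 (BR): ISSUE — free A2,Mu2,Ld2,B0 rp4 wp2
slot 1 (MEM): ISSUE — free A2,Mu2,Ld1,B0 rp3 wp1
slot 2 (ALU): ISSUE — free A1,Mu2,Ld1,B0 rp1 wp0
slot 3 (MUL): stall RD_PORT — free A1,Mu2,Ld1,B0 rp1 wp0
slot 4 (ALU): stall RD_PORT — free A1,Mu2,Ld1,B0 rp1 wp0
slot 5 (MUL): stall WR_PORT — free A1,Mu2,Ld1,B0 rp1 wp0
slot 6 (ALU): stall RD_PORT — free A1,Mu2,Ld1,B0 rp1 wp0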